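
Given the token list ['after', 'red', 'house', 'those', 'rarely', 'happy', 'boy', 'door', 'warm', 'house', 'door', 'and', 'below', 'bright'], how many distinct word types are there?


Listing all tokens and tracking unique types:
  Token 1: 'after' -> NEW (unique so far: 1)
  Token 2: 'red' -> NEW (unique so far: 2)
  Token 3: 'house' -> NEW (unique so far: 3)
  Token 4: 'those' -> NEW (unique so far: 4)
  Token 5: 'rarely' -> NEW (unique so far: 5)
  Token 6: 'happy' -> NEW (unique so far: 6)
  Token 7: 'boy' -> NEW (unique so far: 7)
  Token 8: 'door' -> NEW (unique so far: 8)
  Token 9: 'warm' -> NEW (unique so far: 9)
  Token 10: 'house' -> duplicate (unique so far: 9)
  Token 11: 'door' -> duplicate (unique so far: 9)
  Token 12: 'and' -> NEW (unique so far: 10)
  Token 13: 'below' -> NEW (unique so far: 11)
  Token 14: 'bright' -> NEW (unique so far: 12)
Unique types: ('after', 'and', 'below', 'boy', 'bright', 'door', 'happy', 'house', 'rarely', 'red', 'those', 'warm')
Vocabulary size: 12

12


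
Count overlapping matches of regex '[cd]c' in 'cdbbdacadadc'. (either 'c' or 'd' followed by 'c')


Pattern: [cd]c means either 'c' or 'd' followed by 'c'.
Scanning 'cdbbdacadadc' position-by-position:
  Pos 0: window 'cd' -> no
  Pos 1: window 'db' -> no
  Pos 2: window 'bb' -> no
  Pos 3: window 'bd' -> no
  Pos 4: window 'da' -> no
  Pos 5: window 'ac' -> no
  Pos 6: window 'ca' -> no
  Pos 7: window 'ad' -> no
  Pos 8: window 'da' -> no
  Pos 9: window 'ad' -> no
  Pos 10: window 'dc' -> MATCH
  Pos 11: window 'c' -> no
Total matches: 1

1


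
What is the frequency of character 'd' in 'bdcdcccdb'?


Scanning 'bdcdcccdb' for 'd':
  Position 1: 'd' -> MATCH (count: 1)
  Position 3: 'd' -> MATCH (count: 2)
  Position 7: 'd' -> MATCH (count: 3)
Total occurrences of 'd': 3

3


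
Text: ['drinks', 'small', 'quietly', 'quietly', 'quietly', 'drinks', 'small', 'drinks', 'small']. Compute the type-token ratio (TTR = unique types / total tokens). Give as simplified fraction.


Tokens: 9
Unique types: ('drinks', 'quietly', 'small') = 3
TTR = 3/9
Simplify: divide both by 3 -> 1/3
TTR = 1/3

1/3


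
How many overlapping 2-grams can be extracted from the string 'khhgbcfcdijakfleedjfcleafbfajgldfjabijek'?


String 'khhgbcfcdijakfleedjfcleafbfajgldfjabijek' has length L = 40.
Number of overlapping n-grams = L - n + 1
Substituting: 40 - 2 + 1 = 39

39


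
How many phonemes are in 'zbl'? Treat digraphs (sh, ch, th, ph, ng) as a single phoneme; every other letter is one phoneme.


Parsing 'zbl' greedily, digraphs first:
  'z' -> consonant phoneme (phonemes so far: 1)
  'b' -> consonant phoneme (phonemes so far: 2)
  'l' -> consonant phoneme (phonemes so far: 3)
Total phonemes: 3

3


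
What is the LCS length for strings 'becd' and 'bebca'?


DP table for LCS of 'becd' and 'bebca':
       b  e  b  c  a
    0  0  0  0  0  0
  b 0  1  1  1  1  1
  e 0  1  2  2  2  2
  c 0  1  2  2  3  3
  d 0  1  2  2  3  3
LCS: 'bec'
LCS length = 3

3


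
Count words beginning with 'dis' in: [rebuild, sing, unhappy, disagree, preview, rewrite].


Checking each word for prefix 'dis':
  'rebuild' -> no (count: 0)
  'sing' -> no (count: 0)
  'unhappy' -> no (count: 0)
  'disagree' -> YES, starts with 'dis' (count: 1)
  'preview' -> no (count: 1)
  'rewrite' -> no (count: 1)
Total with prefix 'dis': 1

1


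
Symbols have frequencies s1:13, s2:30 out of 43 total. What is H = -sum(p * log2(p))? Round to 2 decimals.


Computing entropy H = -sum(p_i * log2(p_i)):
  s1: p = 13/43 = 0.3023, -p*log2(p) = 0.5218
  s2: p = 30/43 = 0.6977, -p*log2(p) = 0.3624
H = sum of terms = 0.8842
Rounded to 2 decimals: 0.88

0.88


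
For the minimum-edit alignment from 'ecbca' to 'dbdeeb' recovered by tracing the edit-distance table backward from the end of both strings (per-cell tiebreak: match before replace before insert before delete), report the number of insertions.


Edit distance = 6. Backtracking from cell (5, 6) with preference match > replace > insert > delete,
then listing the resulting alignment 'ecbca' -> 'dbdeeb' left to right:
  Step 1: insert 'd' [insertion #1]
  Step 2: replace e->b
  Step 3: replace c->d
  Step 4: replace b->e
  Step 5: replace c->e
  Step 6: replace a->b
Total insertions: 1

1


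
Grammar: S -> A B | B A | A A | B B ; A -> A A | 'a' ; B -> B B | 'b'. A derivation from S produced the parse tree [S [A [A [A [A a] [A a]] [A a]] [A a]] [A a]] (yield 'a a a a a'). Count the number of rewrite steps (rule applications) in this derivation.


Every bracketed nonterminal node [X ...] in the tree is produced by exactly one rule application.
Reading the tree off as a leftmost derivation:
  Step 1: S  =>  A A   (applied S -> A A)
  Step 2: A A  =>  A A A   (applied A -> A A)
  Step 3: A A A  =>  A A A A   (applied A -> A A)
  Step 4: A A A A  =>  A A A A A   (applied A -> A A)
  Step 5: A A A A A  =>  a A A A A   (applied A -> a)
  Step 6: a A A A A  =>  a a A A A   (applied A -> a)
  Step 7: a a A A A  =>  a a a A A   (applied A -> a)
  Step 8: a a a A A  =>  a a a a A   (applied A -> a)
  Step 9: a a a a A  =>  a a a a a   (applied A -> a)
Final yield: a a a a a
Total rewrite steps: 9

9


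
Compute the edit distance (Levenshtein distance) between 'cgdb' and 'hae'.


Building DP table for s1='cgdb' (len 4) and s2='hae' (len 3):
       h  a  e
    0  1  2  3
  c 1  1  2  3
  g 2  2  2  3
  d 3  3  3  3
  b 4  4  4  4
Edit distance = dp[4][3] = 4

4


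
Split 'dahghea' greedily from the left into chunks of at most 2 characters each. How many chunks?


'dahghea' has 7 characters.
Chunking with max size 2:
  Chunk 1: 'da' (positions 0-1)
  Chunk 2: 'hg' (positions 2-3)
  Chunk 3: 'he' (positions 4-5)
  Chunk 4: 'a' (positions 6-6)
Total chunks: ceil(7 / 2) = 4

4


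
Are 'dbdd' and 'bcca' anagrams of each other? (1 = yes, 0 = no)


Sort characters of 'dbdd': 'bddd'
Sort characters of 'bcca': 'abcc'
Sorted forms differ -> they are NOT anagrams
Result: 0

0


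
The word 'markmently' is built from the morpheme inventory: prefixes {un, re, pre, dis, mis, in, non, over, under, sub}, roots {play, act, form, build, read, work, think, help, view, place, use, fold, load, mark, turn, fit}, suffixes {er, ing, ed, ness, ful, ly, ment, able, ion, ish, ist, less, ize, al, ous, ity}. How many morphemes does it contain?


Segmenting 'markmently' against the inventory:
  'mark' -> root (morpheme 1)
  'ment' -> suffix (morpheme 2)
  'ly' -> suffix (morpheme 3)
Total morphemes: 3

3


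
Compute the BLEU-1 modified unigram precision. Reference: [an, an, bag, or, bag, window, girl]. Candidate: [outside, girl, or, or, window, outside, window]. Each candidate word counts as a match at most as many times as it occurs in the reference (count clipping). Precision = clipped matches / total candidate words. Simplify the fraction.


Reference word counts: {'an': 2, 'bag': 2, 'girl': 1, 'or': 1, 'window': 1}
Checking each candidate word (with clipping):
  'outside' -> not in reference -> no match (matches: 0)
  'girl' -> in reference (ref count 1, used 1/1) -> match (matches: 1)
  'or' -> in reference (ref count 1, used 1/1) -> match (matches: 2)
  'or' -> ref count 1 already used up (1/1) -> clipped, no match (matches: 2)
  'window' -> in reference (ref count 1, used 1/1) -> match (matches: 3)
  'outside' -> not in reference -> no match (matches: 3)
  'window' -> ref count 1 already used up (1/1) -> clipped, no match (matches: 3)
Clipped matches: 3, Candidate length: 7
Precision = 3/7

3/7


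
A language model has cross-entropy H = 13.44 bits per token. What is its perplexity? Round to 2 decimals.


Perplexity formula: PP = 2^H
H = 13.44
PP = 2^13.44
Decompose: 2^13.44 = 2^13 * 2^0.44
2^13 = 8192, 2^0.44 ~ 1.3566043
PP ~ 8192 * 1.3566043 = 11113.3024256
Rounded to 2 decimals: 11113.30

11113.30


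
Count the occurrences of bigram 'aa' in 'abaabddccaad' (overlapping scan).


Scanning 'abaabddccaad' for bigram 'aa':
  Position 0: 'ab' -> no
  Position 1: 'ba' -> no
  Position 2: 'aa' -> MATCH
  Position 3: 'ab' -> no
  Position 4: 'bd' -> no
  Position 5: 'dd' -> no
  Position 6: 'dc' -> no
  Position 7: 'cc' -> no
  Position 8: 'ca' -> no
  Position 9: 'aa' -> MATCH
  Position 10: 'ad' -> no
Total matches: 2

2


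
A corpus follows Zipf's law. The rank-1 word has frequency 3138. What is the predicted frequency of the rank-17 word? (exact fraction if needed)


Zipf's law: freq(rank) = f1 / rank
f1 = 3138, rank = 17
freq = 3138 / 17
GCD(3138, 17) = 1
Simplified: 3138/17

3138/17


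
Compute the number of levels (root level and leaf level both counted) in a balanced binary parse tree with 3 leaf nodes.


In a balanced binary tree with n leaves the deepest leaf is ceil(log2(n)) edges below the root,
so counting node levels inclusive of root and leaves gives ceil(log2(n)) + 1 levels.
log2(3) = 1.5850
ceil(1.5850) = 2
levels = 2 + 1 = 3

3


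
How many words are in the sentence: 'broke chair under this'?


Counting words by splitting on spaces:
  Word 1: 'broke'
  Word 2: 'chair'
  Word 3: 'under'
  Word 4: 'this'
Total words: 4

4


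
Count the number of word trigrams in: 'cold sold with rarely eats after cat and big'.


Word trigrams from [9] words:
  Trigram 1: (cold sold with)
  Trigram 2: (sold with rarely)
  Trigram 3: (with rarely eats)
  Trigram 4: (rarely eats after)
  Trigram 5: (eats after cat)
  Trigram 6: (after cat and)
  Trigram 7: (cat and big)
Total word trigrams: 9 - 2 = 7

7


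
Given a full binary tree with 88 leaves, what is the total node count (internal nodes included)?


Leaf nodes (terminals): 88
Internal nodes = n - 1 = 88 - 1 = 87
Total = leaves + internal = 88 + 87 = 175

175


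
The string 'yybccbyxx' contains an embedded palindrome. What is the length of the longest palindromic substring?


Scanning 'yybccbyxx' for palindromic substrings.
Substring at positions 1-6: 'ybccby'.
Check: reverse('ybccby') = 'ybccby' -> palindrome confirmed.
Neighbouring characters ('y' / 'x') break symmetry, so it cannot extend further.
No longer palindromic substring exists; longest length = 6

6


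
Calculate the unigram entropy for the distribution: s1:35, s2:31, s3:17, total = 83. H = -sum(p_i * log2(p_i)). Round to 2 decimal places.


Computing entropy H = -sum(p_i * log2(p_i)):
  s1: p = 35/83 = 0.4217, -p*log2(p) = 0.5253
  s2: p = 31/83 = 0.3735, -p*log2(p) = 0.5307
  s3: p = 17/83 = 0.2048, -p*log2(p) = 0.4685
H = sum of terms = 1.5245
Rounded to 2 decimals: 1.52

1.52


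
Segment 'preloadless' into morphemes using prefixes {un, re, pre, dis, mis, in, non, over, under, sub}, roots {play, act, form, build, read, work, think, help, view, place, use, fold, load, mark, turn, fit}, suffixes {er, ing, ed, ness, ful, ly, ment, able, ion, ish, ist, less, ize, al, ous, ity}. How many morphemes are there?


Segmenting 'preloadless' against the inventory:
  'pre' -> prefix (morpheme 1)
  'load' -> root (morpheme 2)
  'less' -> suffix (morpheme 3)
Total morphemes: 3

3


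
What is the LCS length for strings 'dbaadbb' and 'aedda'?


DP table for LCS of 'dbaadbb' and 'aedda':
       a  e  d  d  a
    0  0  0  0  0  0
  d 0  0  0  1  1  1
  b 0  0  0  1  1  1
  a 0  1  1  1  1  2
  a 0  1  1  1  1  2
  d 0  1  1  2  2  2
  b 0  1  1  2  2  2
  b 0  1  1  2  2  2
LCS: 'da'
LCS length = 2

2


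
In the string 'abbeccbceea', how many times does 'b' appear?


Scanning 'abbeccbceea' for 'b':
  Position 1: 'b' -> MATCH (count: 1)
  Position 2: 'b' -> MATCH (count: 2)
  Position 6: 'b' -> MATCH (count: 3)
Total occurrences of 'b': 3

3


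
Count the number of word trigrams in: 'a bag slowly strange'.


Word trigrams from [4] words:
  Trigram 1: (a bag slowly)
  Trigram 2: (bag slowly strange)
Total word trigrams: 4 - 2 = 2

2


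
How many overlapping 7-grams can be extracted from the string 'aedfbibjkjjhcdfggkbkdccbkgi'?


String 'aedfbibjkjjhcdfggkbkdccbkgi' has length L = 27.
Number of overlapping n-grams = L - n + 1
Substituting: 27 - 7 + 1 = 21

21


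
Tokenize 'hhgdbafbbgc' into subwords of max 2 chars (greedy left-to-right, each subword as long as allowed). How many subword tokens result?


'hhgdbafbbgc' has 11 characters.
Chunking with max size 2:
  Chunk 1: 'hh' (positions 0-1)
  Chunk 2: 'gd' (positions 2-3)
  Chunk 3: 'ba' (positions 4-5)
  Chunk 4: 'fb' (positions 6-7)
  Chunk 5: 'bg' (positions 8-9)
  Chunk 6: 'c' (positions 10-10)
Total chunks: ceil(11 / 2) = 6

6


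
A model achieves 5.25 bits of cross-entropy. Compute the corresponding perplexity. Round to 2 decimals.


Perplexity formula: PP = 2^H
H = 5.25
PP = 2^5.25
Decompose: 2^5.25 = 2^5 * 2^0.25
2^5 = 32, 2^0.25 ~ 1.1892071
PP ~ 32 * 1.1892071 = 38.0546272
Rounded to 2 decimals: 38.05

38.05


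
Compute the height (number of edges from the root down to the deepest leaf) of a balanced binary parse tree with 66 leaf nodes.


In a balanced binary tree with n leaves the deepest leaf is ceil(log2(n)) edges below the root.
log2(66) = 6.0444
ceil(6.0444) = 7
height (edges) = 7

7


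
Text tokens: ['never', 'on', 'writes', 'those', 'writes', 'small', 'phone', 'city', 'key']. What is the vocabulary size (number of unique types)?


Listing all tokens and tracking unique types:
  Token 1: 'never' -> NEW (unique so far: 1)
  Token 2: 'on' -> NEW (unique so far: 2)
  Token 3: 'writes' -> NEW (unique so far: 3)
  Token 4: 'those' -> NEW (unique so far: 4)
  Token 5: 'writes' -> duplicate (unique so far: 4)
  Token 6: 'small' -> NEW (unique so far: 5)
  Token 7: 'phone' -> NEW (unique so far: 6)
  Token 8: 'city' -> NEW (unique so far: 7)
  Token 9: 'key' -> NEW (unique so far: 8)
Unique types: ('city', 'key', 'never', 'on', 'phone', 'small', 'those', 'writes')
Vocabulary size: 8

8


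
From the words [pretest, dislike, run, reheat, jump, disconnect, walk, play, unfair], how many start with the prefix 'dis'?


Checking each word for prefix 'dis':
  'pretest' -> no (count: 0)
  'dislike' -> YES, starts with 'dis' (count: 1)
  'run' -> no (count: 1)
  'reheat' -> no (count: 1)
  'jump' -> no (count: 1)
  'disconnect' -> YES, starts with 'dis' (count: 2)
  'walk' -> no (count: 2)
  'play' -> no (count: 2)
  'unfair' -> no (count: 2)
Total with prefix 'dis': 2

2


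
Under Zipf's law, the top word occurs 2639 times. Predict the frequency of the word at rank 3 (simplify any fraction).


Zipf's law: freq(rank) = f1 / rank
f1 = 2639, rank = 3
freq = 2639 / 3
GCD(2639, 3) = 1
Simplified: 2639/3

2639/3


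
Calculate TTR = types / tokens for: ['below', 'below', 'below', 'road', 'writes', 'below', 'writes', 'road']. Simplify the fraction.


Tokens: 8
Unique types: ('below', 'road', 'writes') = 3
TTR = 3/8
Already in lowest terms.

3/8


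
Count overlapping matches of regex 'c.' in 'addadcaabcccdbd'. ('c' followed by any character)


Pattern: c. means 'c' followed by any character.
Scanning 'addadcaabcccdbd' position-by-position:
  Pos 0: window 'ad' -> no
  Pos 1: window 'dd' -> no
  Pos 2: window 'da' -> no
  Pos 3: window 'ad' -> no
  Pos 4: window 'dc' -> no
  Pos 5: window 'ca' -> MATCH
  Pos 6: window 'aa' -> no
  Pos 7: window 'ab' -> no
  Pos 8: window 'bc' -> no
  Pos 9: window 'cc' -> MATCH
  Pos 10: window 'cc' -> MATCH
  Pos 11: window 'cd' -> MATCH
  Pos 12: window 'db' -> no
  Pos 13: window 'bd' -> no
  Pos 14: window 'd' -> no
Total matches: 4

4


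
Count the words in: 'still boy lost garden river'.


Counting words by splitting on spaces:
  Word 1: 'still'
  Word 2: 'boy'
  Word 3: 'lost'
  Word 4: 'garden'
  Word 5: 'river'
Total words: 5

5


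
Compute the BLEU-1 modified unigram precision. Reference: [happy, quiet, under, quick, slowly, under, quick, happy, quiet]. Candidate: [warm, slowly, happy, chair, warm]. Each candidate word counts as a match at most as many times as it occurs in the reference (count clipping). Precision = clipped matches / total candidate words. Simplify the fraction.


Reference word counts: {'happy': 2, 'quick': 2, 'quiet': 2, 'slowly': 1, 'under': 2}
Checking each candidate word (with clipping):
  'warm' -> not in reference -> no match (matches: 0)
  'slowly' -> in reference (ref count 1, used 1/1) -> match (matches: 1)
  'happy' -> in reference (ref count 2, used 1/2) -> match (matches: 2)
  'chair' -> not in reference -> no match (matches: 2)
  'warm' -> not in reference -> no match (matches: 2)
Clipped matches: 2, Candidate length: 5
Precision = 2/5

2/5


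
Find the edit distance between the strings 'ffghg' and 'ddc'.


Building DP table for s1='ffghg' (len 5) and s2='ddc' (len 3):
       d  d  c
    0  1  2  3
  f 1  1  2  3
  f 2  2  2  3
  g 3  3  3  3
  h 4  4  4  4
  g 5  5  5  5
Edit distance = dp[5][3] = 5

5


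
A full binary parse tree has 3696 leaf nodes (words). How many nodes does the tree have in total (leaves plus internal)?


Leaf nodes (terminals): 3696
Internal nodes = n - 1 = 3696 - 1 = 3695
Total = leaves + internal = 3696 + 3695 = 7391

7391


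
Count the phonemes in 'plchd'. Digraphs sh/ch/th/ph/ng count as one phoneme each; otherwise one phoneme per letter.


Parsing 'plchd' greedily, digraphs first:
  'p' -> consonant phoneme (phonemes so far: 1)
  'l' -> consonant phoneme (phonemes so far: 2)
  'ch' -> digraph (1 consonant phoneme) (phonemes so far: 3)
  'd' -> consonant phoneme (phonemes so far: 4)
Total phonemes: 4

4


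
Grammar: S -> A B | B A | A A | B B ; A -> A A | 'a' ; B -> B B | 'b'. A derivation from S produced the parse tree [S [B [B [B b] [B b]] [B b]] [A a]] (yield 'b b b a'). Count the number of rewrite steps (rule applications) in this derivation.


Every bracketed nonterminal node [X ...] in the tree is produced by exactly one rule application.
Reading the tree off as a leftmost derivation:
  Step 1: S  =>  B A   (applied S -> B A)
  Step 2: B A  =>  B B A   (applied B -> B B)
  Step 3: B B A  =>  B B B A   (applied B -> B B)
  Step 4: B B B A  =>  b B B A   (applied B -> b)
  Step 5: b B B A  =>  b b B A   (applied B -> b)
  Step 6: b b B A  =>  b b b A   (applied B -> b)
  Step 7: b b b A  =>  b b b a   (applied A -> a)
Final yield: b b b a
Total rewrite steps: 7

7


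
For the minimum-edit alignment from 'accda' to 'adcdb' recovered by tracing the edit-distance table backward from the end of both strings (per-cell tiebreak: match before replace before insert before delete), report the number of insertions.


Edit distance = 2. Backtracking from cell (5, 5) with preference match > replace > insert > delete,
then listing the resulting alignment 'accda' -> 'adcdb' left to right:
  Step 1: keep 'a'
  Step 2: replace c->d
  Step 3: keep 'c'
  Step 4: keep 'd'
  Step 5: replace a->b
Total insertions: 0

0


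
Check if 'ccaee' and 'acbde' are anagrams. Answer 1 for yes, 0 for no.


Sort characters of 'ccaee': 'accee'
Sort characters of 'acbde': 'abcde'
Sorted forms differ -> they are NOT anagrams
Result: 0

0


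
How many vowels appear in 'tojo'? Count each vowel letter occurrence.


Scanning each character of 'tojo':
  Position 1: 't' -> consonant (running count: 0)
  Position 2: 'o' -> vowel (running count: 1)
  Position 3: 'j' -> consonant (running count: 1)
  Position 4: 'o' -> vowel (running count: 2)
Total vowels: 2

2


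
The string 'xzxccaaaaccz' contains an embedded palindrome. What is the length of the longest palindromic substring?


Scanning 'xzxccaaaaccz' for palindromic substrings.
Substring at positions 3-10: 'ccaaaacc'.
Check: reverse('ccaaaacc') = 'ccaaaacc' -> palindrome confirmed.
Neighbouring characters ('x' / 'z') break symmetry, so it cannot extend further.
No longer palindromic substring exists; longest length = 8

8


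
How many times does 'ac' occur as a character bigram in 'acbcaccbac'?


Scanning 'acbcaccbac' for bigram 'ac':
  Position 0: 'ac' -> MATCH
  Position 1: 'cb' -> no
  Position 2: 'bc' -> no
  Position 3: 'ca' -> no
  Position 4: 'ac' -> MATCH
  Position 5: 'cc' -> no
  Position 6: 'cb' -> no
  Position 7: 'ba' -> no
  Position 8: 'ac' -> MATCH
Total matches: 3

3


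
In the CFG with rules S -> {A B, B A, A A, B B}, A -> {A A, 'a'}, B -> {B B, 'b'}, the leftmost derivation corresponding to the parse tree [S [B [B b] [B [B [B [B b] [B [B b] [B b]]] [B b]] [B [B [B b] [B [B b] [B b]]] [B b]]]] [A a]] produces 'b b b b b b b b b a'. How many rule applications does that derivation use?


Every bracketed nonterminal node [X ...] in the tree is produced by exactly one rule application.
Reading the tree off as a leftmost derivation:
  Step 1: S  =>  B A   (applied S -> B A)
  Step 2: B A  =>  B B A   (applied B -> B B)
  Step 3: B B A  =>  b B A   (applied B -> b)
  Step 4: b B A  =>  b B B A   (applied B -> B B)
  Step 5: b B B A  =>  b B B B A   (applied B -> B B)
  Step 6: b B B B A  =>  b B B B B A   (applied B -> B B)
  Step 7: b B B B B A  =>  b b B B B A   (applied B -> b)
  Step 8: b b B B B A  =>  b b B B B B A   (applied B -> B B)
  Step 9: b b B B B B A  =>  b b b B B B A   (applied B -> b)
  Step 10: b b b B B B A  =>  b b b b B B A   (applied B -> b)
  Step 11: b b b b B B A  =>  b b b b b B A   (applied B -> b)
  Step 12: b b b b b B A  =>  b b b b b B B A   (applied B -> B B)
  Step 13: b b b b b B B A  =>  b b b b b B B B A   (applied B -> B B)
  Step 14: b b b b b B B B A  =>  b b b b b b B B A   (applied B -> b)
  Step 15: b b b b b b B B A  =>  b b b b b b B B B A   (applied B -> B B)
  Step 16: b b b b b b B B B A  =>  b b b b b b b B B A   (applied B -> b)
  Step 17: b b b b b b b B B A  =>  b b b b b b b b B A   (applied B -> b)
  Step 18: b b b b b b b b B A  =>  b b b b b b b b b A   (applied B -> b)
  Step 19: b b b b b b b b b A  =>  b b b b b b b b b a   (applied A -> a)
Final yield: b b b b b b b b b a
Total rewrite steps: 19

19


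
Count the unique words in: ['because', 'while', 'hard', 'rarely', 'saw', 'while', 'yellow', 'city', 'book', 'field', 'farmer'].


Listing all tokens and tracking unique types:
  Token 1: 'because' -> NEW (unique so far: 1)
  Token 2: 'while' -> NEW (unique so far: 2)
  Token 3: 'hard' -> NEW (unique so far: 3)
  Token 4: 'rarely' -> NEW (unique so far: 4)
  Token 5: 'saw' -> NEW (unique so far: 5)
  Token 6: 'while' -> duplicate (unique so far: 5)
  Token 7: 'yellow' -> NEW (unique so far: 6)
  Token 8: 'city' -> NEW (unique so far: 7)
  Token 9: 'book' -> NEW (unique so far: 8)
  Token 10: 'field' -> NEW (unique so far: 9)
  Token 11: 'farmer' -> NEW (unique so far: 10)
Unique types: ('because', 'book', 'city', 'farmer', 'field', 'hard', 'rarely', 'saw', 'while', 'yellow')
Vocabulary size: 10

10


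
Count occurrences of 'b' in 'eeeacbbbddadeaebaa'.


Scanning 'eeeacbbbddadeaebaa' for 'b':
  Position 5: 'b' -> MATCH (count: 1)
  Position 6: 'b' -> MATCH (count: 2)
  Position 7: 'b' -> MATCH (count: 3)
  Position 15: 'b' -> MATCH (count: 4)
Total occurrences of 'b': 4

4


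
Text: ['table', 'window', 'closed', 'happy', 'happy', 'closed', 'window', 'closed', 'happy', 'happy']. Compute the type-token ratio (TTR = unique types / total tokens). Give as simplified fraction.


Tokens: 10
Unique types: ('closed', 'happy', 'table', 'window') = 4
TTR = 4/10
Simplify: divide both by 2 -> 2/5
TTR = 2/5

2/5


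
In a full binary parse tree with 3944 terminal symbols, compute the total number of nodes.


Leaf nodes (terminals): 3944
Internal nodes = n - 1 = 3944 - 1 = 3943
Total = leaves + internal = 3944 + 3943 = 7887

7887


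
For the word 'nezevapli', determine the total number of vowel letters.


Scanning each character of 'nezevapli':
  Position 1: 'n' -> consonant (running count: 0)
  Position 2: 'e' -> vowel (running count: 1)
  Position 3: 'z' -> consonant (running count: 1)
  Position 4: 'e' -> vowel (running count: 2)
  Position 5: 'v' -> consonant (running count: 2)
  Position 6: 'a' -> vowel (running count: 3)
  Position 7: 'p' -> consonant (running count: 3)
  Position 8: 'l' -> consonant (running count: 3)
  Position 9: 'i' -> vowel (running count: 4)
Total vowels: 4

4


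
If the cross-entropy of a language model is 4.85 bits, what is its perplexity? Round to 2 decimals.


Perplexity formula: PP = 2^H
H = 4.85
PP = 2^4.85
Decompose: 2^4.85 = 2^4 * 2^0.85
2^4 = 16, 2^0.85 ~ 1.8025009
PP ~ 16 * 1.8025009 = 28.8400144
Rounded to 2 decimals: 28.84

28.84


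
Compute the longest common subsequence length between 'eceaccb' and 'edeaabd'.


DP table for LCS of 'eceaccb' and 'edeaabd':
       e  d  e  a  a  b  d
    0  0  0  0  0  0  0  0
  e 0  1  1  1  1  1  1  1
  c 0  1  1  1  1  1  1  1
  e 0  1  1  2  2  2  2  2
  a 0  1  1  2  3  3  3  3
  c 0  1  1  2  3  3  3  3
  c 0  1  1  2  3  3  3  3
  b 0  1  1  2  3  3  4  4
LCS: 'eeab'
LCS length = 4

4


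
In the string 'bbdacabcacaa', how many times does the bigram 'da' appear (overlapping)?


Scanning 'bbdacabcacaa' for bigram 'da':
  Position 0: 'bb' -> no
  Position 1: 'bd' -> no
  Position 2: 'da' -> MATCH
  Position 3: 'ac' -> no
  Position 4: 'ca' -> no
  Position 5: 'ab' -> no
  Position 6: 'bc' -> no
  Position 7: 'ca' -> no
  Position 8: 'ac' -> no
  Position 9: 'ca' -> no
  Position 10: 'aa' -> no
Total matches: 1

1


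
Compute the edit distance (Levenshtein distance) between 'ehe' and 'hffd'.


Building DP table for s1='ehe' (len 3) and s2='hffd' (len 4):
       h  f  f  d
    0  1  2  3  4
  e 1  1  2  3  4
  h 2  1  2  3  4
  e 3  2  2  3  4
Edit distance = dp[3][4] = 4

4


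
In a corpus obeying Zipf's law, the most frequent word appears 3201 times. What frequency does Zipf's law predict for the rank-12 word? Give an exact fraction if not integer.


Zipf's law: freq(rank) = f1 / rank
f1 = 3201, rank = 12
freq = 3201 / 12
GCD(3201, 12) = 3
Simplified: 1067/4

1067/4


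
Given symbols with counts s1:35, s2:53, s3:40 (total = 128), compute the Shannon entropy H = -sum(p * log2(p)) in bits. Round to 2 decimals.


Computing entropy H = -sum(p_i * log2(p_i)):
  s1: p = 35/128 = 0.2734, -p*log2(p) = 0.5115
  s2: p = 53/128 = 0.4141, -p*log2(p) = 0.5267
  s3: p = 40/128 = 0.3125, -p*log2(p) = 0.5244
H = sum of terms = 1.5626
Rounded to 2 decimals: 1.56

1.56


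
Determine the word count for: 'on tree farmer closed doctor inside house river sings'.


Counting words by splitting on spaces:
  Word 1: 'on'
  Word 2: 'tree'
  Word 3: 'farmer'
  Word 4: 'closed'
  Word 5: 'doctor'
  Word 6: 'inside'
  Word 7: 'house'
  Word 8: 'river'
  Word 9: 'sings'
Total words: 9

9


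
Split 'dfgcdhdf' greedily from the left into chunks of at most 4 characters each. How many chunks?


'dfgcdhdf' has 8 characters.
Chunking with max size 4:
  Chunk 1: 'dfgc' (positions 0-3)
  Chunk 2: 'dhdf' (positions 4-7)
Total chunks: ceil(8 / 4) = 2

2


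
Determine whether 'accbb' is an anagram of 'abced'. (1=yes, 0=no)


Sort characters of 'accbb': 'abbcc'
Sort characters of 'abced': 'abcde'
Sorted forms differ -> they are NOT anagrams
Result: 0

0


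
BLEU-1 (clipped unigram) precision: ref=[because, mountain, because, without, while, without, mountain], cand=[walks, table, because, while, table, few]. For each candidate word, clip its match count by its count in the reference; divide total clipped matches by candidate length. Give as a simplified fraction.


Reference word counts: {'because': 2, 'mountain': 2, 'while': 1, 'without': 2}
Checking each candidate word (with clipping):
  'walks' -> not in reference -> no match (matches: 0)
  'table' -> not in reference -> no match (matches: 0)
  'because' -> in reference (ref count 2, used 1/2) -> match (matches: 1)
  'while' -> in reference (ref count 1, used 1/1) -> match (matches: 2)
  'table' -> not in reference -> no match (matches: 2)
  'few' -> not in reference -> no match (matches: 2)
Clipped matches: 2, Candidate length: 6
Precision = 2/6 = 1/3

1/3


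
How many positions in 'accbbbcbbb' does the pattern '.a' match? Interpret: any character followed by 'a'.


Pattern: .a means any character followed by 'a'.
Scanning 'accbbbcbbb' position-by-position:
  Pos 0: window 'ac' -> no
  Pos 1: window 'cc' -> no
  Pos 2: window 'cb' -> no
  Pos 3: window 'bb' -> no
  Pos 4: window 'bb' -> no
  Pos 5: window 'bc' -> no
  Pos 6: window 'cb' -> no
  Pos 7: window 'bb' -> no
  Pos 8: window 'bb' -> no
  Pos 9: window 'b' -> no
Total matches: 0

0


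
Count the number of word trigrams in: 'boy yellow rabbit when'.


Word trigrams from [4] words:
  Trigram 1: (boy yellow rabbit)
  Trigram 2: (yellow rabbit when)
Total word trigrams: 4 - 2 = 2

2


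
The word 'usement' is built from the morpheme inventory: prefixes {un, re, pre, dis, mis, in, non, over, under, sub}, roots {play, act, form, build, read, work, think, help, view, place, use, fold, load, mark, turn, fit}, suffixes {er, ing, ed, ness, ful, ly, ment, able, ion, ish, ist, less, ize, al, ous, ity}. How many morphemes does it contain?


Segmenting 'usement' against the inventory:
  'use' -> root (morpheme 1)
  'ment' -> suffix (morpheme 2)
Total morphemes: 2

2


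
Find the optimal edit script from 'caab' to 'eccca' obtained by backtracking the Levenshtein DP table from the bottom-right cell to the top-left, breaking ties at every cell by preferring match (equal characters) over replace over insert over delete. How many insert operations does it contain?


Edit distance = 4. Backtracking from cell (4, 5) with preference match > replace > insert > delete,
then listing the resulting alignment 'caab' -> 'eccca' left to right:
  Step 1: insert 'e' [insertion #1]
  Step 2: keep 'c'
  Step 3: replace a->c
  Step 4: replace a->c
  Step 5: replace b->a
Total insertions: 1

1


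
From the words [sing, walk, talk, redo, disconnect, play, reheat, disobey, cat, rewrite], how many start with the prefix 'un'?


Checking each word for prefix 'un':
  'sing' -> no (count: 0)
  'walk' -> no (count: 0)
  'talk' -> no (count: 0)
  'redo' -> no (count: 0)
  'disconnect' -> no (count: 0)
  'play' -> no (count: 0)
  'reheat' -> no (count: 0)
  'disobey' -> no (count: 0)
  'cat' -> no (count: 0)
  'rewrite' -> no (count: 0)
Total with prefix 'un': 0

0


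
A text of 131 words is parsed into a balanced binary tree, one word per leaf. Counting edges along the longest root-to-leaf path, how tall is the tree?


In a balanced binary tree with n leaves the deepest leaf is ceil(log2(n)) edges below the root.
log2(131) = 7.0334
ceil(7.0334) = 8
height (edges) = 8

8


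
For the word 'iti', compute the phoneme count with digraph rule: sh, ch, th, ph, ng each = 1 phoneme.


Parsing 'iti' greedily, digraphs first:
  'i' -> vowel phoneme (phonemes so far: 1)
  't' -> consonant phoneme (phonemes so far: 2)
  'i' -> vowel phoneme (phonemes so far: 3)
Total phonemes: 3

3


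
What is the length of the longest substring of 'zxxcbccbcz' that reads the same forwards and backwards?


Scanning 'zxxcbccbcz' for palindromic substrings.
Substring at positions 3-8: 'cbccbc'.
Check: reverse('cbccbc') = 'cbccbc' -> palindrome confirmed.
Neighbouring characters ('x' / 'z') break symmetry, so it cannot extend further.
No longer palindromic substring exists; longest length = 6

6


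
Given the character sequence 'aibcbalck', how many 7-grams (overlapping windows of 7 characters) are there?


String 'aibcbalck' has length L = 9.
Number of overlapping n-grams = L - n + 1
Substituting: 9 - 7 + 1 = 3

3


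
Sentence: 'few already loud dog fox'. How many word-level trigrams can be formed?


Word trigrams from [5] words:
  Trigram 1: (few already loud)
  Trigram 2: (already loud dog)
  Trigram 3: (loud dog fox)
Total word trigrams: 5 - 2 = 3

3


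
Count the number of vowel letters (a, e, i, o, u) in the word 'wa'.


Scanning each character of 'wa':
  Position 1: 'w' -> consonant (running count: 0)
  Position 2: 'a' -> vowel (running count: 1)
Total vowels: 1

1


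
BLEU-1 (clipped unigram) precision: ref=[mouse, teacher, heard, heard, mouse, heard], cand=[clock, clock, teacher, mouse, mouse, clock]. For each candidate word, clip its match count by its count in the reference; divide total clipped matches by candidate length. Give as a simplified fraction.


Reference word counts: {'heard': 3, 'mouse': 2, 'teacher': 1}
Checking each candidate word (with clipping):
  'clock' -> not in reference -> no match (matches: 0)
  'clock' -> not in reference -> no match (matches: 0)
  'teacher' -> in reference (ref count 1, used 1/1) -> match (matches: 1)
  'mouse' -> in reference (ref count 2, used 1/2) -> match (matches: 2)
  'mouse' -> in reference (ref count 2, used 2/2) -> match (matches: 3)
  'clock' -> not in reference -> no match (matches: 3)
Clipped matches: 3, Candidate length: 6
Precision = 3/6 = 1/2

1/2


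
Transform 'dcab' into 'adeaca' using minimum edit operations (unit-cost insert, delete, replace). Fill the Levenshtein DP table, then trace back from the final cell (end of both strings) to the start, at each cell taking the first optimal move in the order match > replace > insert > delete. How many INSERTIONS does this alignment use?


Edit distance = 4. Backtracking from cell (4, 6) with preference match > replace > insert > delete,
then listing the resulting alignment 'dcab' -> 'adeaca' left to right:
  Step 1: insert 'a' [insertion #1]
  Step 2: keep 'd'
  Step 3: replace c->e
  Step 4: keep 'a'
  Step 5: insert 'c' [insertion #2]
  Step 6: replace b->a
Total insertions: 2

2


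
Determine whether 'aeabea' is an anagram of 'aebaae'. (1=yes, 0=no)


Sort characters of 'aeabea': 'aaabee'
Sort characters of 'aebaae': 'aaabee'
Sorted forms match -> they ARE anagrams
Result: 1

1


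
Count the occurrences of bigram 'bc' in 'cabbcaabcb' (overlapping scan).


Scanning 'cabbcaabcb' for bigram 'bc':
  Position 0: 'ca' -> no
  Position 1: 'ab' -> no
  Position 2: 'bb' -> no
  Position 3: 'bc' -> MATCH
  Position 4: 'ca' -> no
  Position 5: 'aa' -> no
  Position 6: 'ab' -> no
  Position 7: 'bc' -> MATCH
  Position 8: 'cb' -> no
Total matches: 2

2


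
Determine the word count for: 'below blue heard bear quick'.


Counting words by splitting on spaces:
  Word 1: 'below'
  Word 2: 'blue'
  Word 3: 'heard'
  Word 4: 'bear'
  Word 5: 'quick'
Total words: 5

5


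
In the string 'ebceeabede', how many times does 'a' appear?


Scanning 'ebceeabede' for 'a':
  Position 5: 'a' -> MATCH (count: 1)
Total occurrences of 'a': 1

1


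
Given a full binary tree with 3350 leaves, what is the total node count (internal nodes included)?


Leaf nodes (terminals): 3350
Internal nodes = n - 1 = 3350 - 1 = 3349
Total = leaves + internal = 3350 + 3349 = 6699

6699


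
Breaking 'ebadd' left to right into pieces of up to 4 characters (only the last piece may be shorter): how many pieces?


'ebadd' has 5 characters.
Chunking with max size 4:
  Chunk 1: 'ebad' (positions 0-3)
  Chunk 2: 'd' (positions 4-4)
Total chunks: ceil(5 / 4) = 2

2


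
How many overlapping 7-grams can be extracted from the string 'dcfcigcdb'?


String 'dcfcigcdb' has length L = 9.
Number of overlapping n-grams = L - n + 1
Substituting: 9 - 7 + 1 = 3

3


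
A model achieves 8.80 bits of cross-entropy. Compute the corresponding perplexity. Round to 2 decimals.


Perplexity formula: PP = 2^H
H = 8.80
PP = 2^8.80
Decompose: 2^8.80 = 2^8 * 2^0.80
2^8 = 256, 2^0.80 ~ 1.7411011
PP ~ 256 * 1.7411011 = 445.7218816
Rounded to 2 decimals: 445.72

445.72


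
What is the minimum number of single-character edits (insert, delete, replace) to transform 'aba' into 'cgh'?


Building DP table for s1='aba' (len 3) and s2='cgh' (len 3):
       c  g  h
    0  1  2  3
  a 1  1  2  3
  b 2  2  2  3
  a 3  3  3  3
Edit distance = dp[3][3] = 3

3


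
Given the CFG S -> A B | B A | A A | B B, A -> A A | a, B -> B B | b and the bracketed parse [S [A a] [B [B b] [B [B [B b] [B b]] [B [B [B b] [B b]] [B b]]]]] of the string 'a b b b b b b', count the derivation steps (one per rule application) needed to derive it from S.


Every bracketed nonterminal node [X ...] in the tree is produced by exactly one rule application.
Reading the tree off as a leftmost derivation:
  Step 1: S  =>  A B   (applied S -> A B)
  Step 2: A B  =>  a B   (applied A -> a)
  Step 3: a B  =>  a B B   (applied B -> B B)
  Step 4: a B B  =>  a b B   (applied B -> b)
  Step 5: a b B  =>  a b B B   (applied B -> B B)
  Step 6: a b B B  =>  a b B B B   (applied B -> B B)
  Step 7: a b B B B  =>  a b b B B   (applied B -> b)
  Step 8: a b b B B  =>  a b b b B   (applied B -> b)
  Step 9: a b b b B  =>  a b b b B B   (applied B -> B B)
  Step 10: a b b b B B  =>  a b b b B B B   (applied B -> B B)
  Step 11: a b b b B B B  =>  a b b b b B B   (applied B -> b)
  Step 12: a b b b b B B  =>  a b b b b b B   (applied B -> b)
  Step 13: a b b b b b B  =>  a b b b b b b   (applied B -> b)
Final yield: a b b b b b b
Total rewrite steps: 13

13


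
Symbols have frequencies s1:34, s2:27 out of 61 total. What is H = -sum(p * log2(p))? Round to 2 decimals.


Computing entropy H = -sum(p_i * log2(p_i)):
  s1: p = 34/61 = 0.5574, -p*log2(p) = 0.4700
  s2: p = 27/61 = 0.4426, -p*log2(p) = 0.5205
H = sum of terms = 0.9905
Rounded to 2 decimals: 0.99

0.99


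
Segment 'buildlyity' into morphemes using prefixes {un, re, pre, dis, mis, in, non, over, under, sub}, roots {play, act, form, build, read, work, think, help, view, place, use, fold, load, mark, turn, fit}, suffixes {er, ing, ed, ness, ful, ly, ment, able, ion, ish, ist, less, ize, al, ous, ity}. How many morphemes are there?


Segmenting 'buildlyity' against the inventory:
  'build' -> root (morpheme 1)
  'ly' -> suffix (morpheme 2)
  'ity' -> suffix (morpheme 3)
Total morphemes: 3

3


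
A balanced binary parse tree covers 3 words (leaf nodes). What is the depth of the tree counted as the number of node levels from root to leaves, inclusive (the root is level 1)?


In a balanced binary tree with n leaves the deepest leaf is ceil(log2(n)) edges below the root,
so counting node levels inclusive of root and leaves gives ceil(log2(n)) + 1 levels.
log2(3) = 1.5850
ceil(1.5850) = 2
levels = 2 + 1 = 3

3


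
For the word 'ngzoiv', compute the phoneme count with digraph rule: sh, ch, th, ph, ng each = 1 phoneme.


Parsing 'ngzoiv' greedily, digraphs first:
  'ng' -> digraph (1 consonant phoneme) (phonemes so far: 1)
  'z' -> consonant phoneme (phonemes so far: 2)
  'o' -> vowel phoneme (phonemes so far: 3)
  'i' -> vowel phoneme (phonemes so far: 4)
  'v' -> consonant phoneme (phonemes so far: 5)
Total phonemes: 5

5


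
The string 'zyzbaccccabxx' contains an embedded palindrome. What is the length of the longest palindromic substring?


Scanning 'zyzbaccccabxx' for palindromic substrings.
Substring at positions 3-10: 'baccccab'.
Check: reverse('baccccab') = 'baccccab' -> palindrome confirmed.
Neighbouring characters ('z' / 'x') break symmetry, so it cannot extend further.
No longer palindromic substring exists; longest length = 8

8


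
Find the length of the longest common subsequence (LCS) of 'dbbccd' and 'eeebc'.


DP table for LCS of 'dbbccd' and 'eeebc':
       e  e  e  b  c
    0  0  0  0  0  0
  d 0  0  0  0  0  0
  b 0  0  0  0  1  1
  b 0  0  0  0  1  1
  c 0  0  0  0  1  2
  c 0  0  0  0  1  2
  d 0  0  0  0  1  2
LCS: 'bc'
LCS length = 2

2


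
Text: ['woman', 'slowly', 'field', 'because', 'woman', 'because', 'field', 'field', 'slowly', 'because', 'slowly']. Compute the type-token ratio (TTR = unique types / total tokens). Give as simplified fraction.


Tokens: 11
Unique types: ('because', 'field', 'slowly', 'woman') = 4
TTR = 4/11
Already in lowest terms.

4/11


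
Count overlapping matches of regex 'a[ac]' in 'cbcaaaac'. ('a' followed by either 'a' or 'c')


Pattern: a[ac] means 'a' followed by either 'a' or 'c'.
Scanning 'cbcaaaac' position-by-position:
  Pos 0: window 'cb' -> no
  Pos 1: window 'bc' -> no
  Pos 2: window 'ca' -> no
  Pos 3: window 'aa' -> MATCH
  Pos 4: window 'aa' -> MATCH
  Pos 5: window 'aa' -> MATCH
  Pos 6: window 'ac' -> MATCH
  Pos 7: window 'c' -> no
Total matches: 4

4


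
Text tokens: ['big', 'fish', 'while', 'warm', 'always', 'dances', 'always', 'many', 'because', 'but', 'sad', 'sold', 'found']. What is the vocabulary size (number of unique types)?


Listing all tokens and tracking unique types:
  Token 1: 'big' -> NEW (unique so far: 1)
  Token 2: 'fish' -> NEW (unique so far: 2)
  Token 3: 'while' -> NEW (unique so far: 3)
  Token 4: 'warm' -> NEW (unique so far: 4)
  Token 5: 'always' -> NEW (unique so far: 5)
  Token 6: 'dances' -> NEW (unique so far: 6)
  Token 7: 'always' -> duplicate (unique so far: 6)
  Token 8: 'many' -> NEW (unique so far: 7)
  Token 9: 'because' -> NEW (unique so far: 8)
  Token 10: 'but' -> NEW (unique so far: 9)
  Token 11: 'sad' -> NEW (unique so far: 10)
  Token 12: 'sold' -> NEW (unique so far: 11)
  Token 13: 'found' -> NEW (unique so far: 12)
Unique types: ('always', 'because', 'big', 'but', 'dances', 'fish', 'found', 'many', 'sad', 'sold', 'warm', 'while')
Vocabulary size: 12

12
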